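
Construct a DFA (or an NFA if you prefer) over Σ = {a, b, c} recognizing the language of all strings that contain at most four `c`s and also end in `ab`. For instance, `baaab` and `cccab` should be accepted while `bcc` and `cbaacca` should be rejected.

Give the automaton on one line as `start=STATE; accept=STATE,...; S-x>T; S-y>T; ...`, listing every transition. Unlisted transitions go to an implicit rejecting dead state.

start=S0; accept=S3,S6,S9,S12,S15; S0-a>S1; S0-b>S0; S0-c>S2; S1-a>S1; S1-b>S3; S1-c>S2; S2-a>S4; S2-b>S2; S2-c>S5; S3-a>S1; S3-b>S0; S3-c>S2; S4-a>S4; S4-b>S6; S4-c>S5; S5-a>S7; S5-b>S5; S5-c>S8; S6-a>S4; S6-b>S2; S6-c>S5; S7-a>S7; S7-b>S9; S7-c>S8; S8-a>S10; S8-b>S8; S8-c>S11; S9-a>S7; S9-b>S5; S9-c>S8; S10-a>S10; S10-b>S12; S10-c>S11; S11-a>S13; S11-b>S11; S11-c>S14; S12-a>S10; S12-b>S8; S12-c>S11; S13-a>S13; S13-b>S15; S13-c>S14; S14-a>S14; S14-b>S14; S14-c>S14; S15-a>S13; S15-b>S11; S15-c>S14

Handle the two conditions separately and then intersect. The first has 6 states tracking the count of `c`s, saturating at 5; the second has 3 states tracking how much of the suffix `ab` has currently been matched. A product state is a pair (one from each), accepting exactly when both do. After merging equivalent states the machine shrinks.
With 16 states:
          a    b    c  
>  S0     S1   S0   S2 
   S1     S1   S3   S2 
   S2     S4   S2   S5 
 * S3     S1   S0   S2 
   S4     S4   S6   S5 
   S5     S7   S5   S8 
 * S6     S4   S2   S5 
   S7     S7   S9   S8 
   S8    S10   S8  S11 
 * S9     S7   S5   S8 
   S10   S10  S12  S11 
   S11   S13  S11  S14 
 * S12   S10   S8  S11 
   S13   S13  S15  S14 
   S14   S14  S14  S14 
 * S15   S13  S11  S14 
(> = start, * = accepting)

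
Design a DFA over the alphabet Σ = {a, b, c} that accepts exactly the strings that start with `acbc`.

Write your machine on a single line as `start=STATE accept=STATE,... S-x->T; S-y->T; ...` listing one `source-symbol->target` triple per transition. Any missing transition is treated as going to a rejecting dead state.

start=q0; accept=q4; q0-a->q1; q0-b->q5; q0-c->q5; q1-a->q5; q1-b->q5; q1-c->q2; q2-a->q5; q2-b->q3; q2-c->q5; q3-a->q5; q3-b->q5; q3-c->q4; q4-a->q4; q4-b->q4; q4-c->q4; q5-a->q5; q5-b->q5; q5-c->q5

Walk along `acbc` while the input agrees: from q0 take `a` to q1, and so on. Any deviation drops to the rejecting sink q5. Once q4 is reached the prefix is confirmed and every continuation is accepted.
6 states suffice.
        a   b   c  
>  q0   q1  q5  q5 
   q1   q5  q5  q2 
   q2   q5  q3  q5 
   q3   q5  q5  q4 
 * q4   q4  q4  q4 
   q5   q5  q5  q5 
(> = start, * = accepting)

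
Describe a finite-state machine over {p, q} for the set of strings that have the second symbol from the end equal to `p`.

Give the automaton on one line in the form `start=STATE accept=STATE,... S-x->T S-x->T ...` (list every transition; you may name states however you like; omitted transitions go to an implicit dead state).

start=s0 accept=s3,s4 s0-p->s1 s0-q->s2 s1-p->s3 s1-q->s4 s2-p->s5 s2-q->s6 s3-p->s3 s3-q->s4 s4-p->s5 s4-q->s6 s5-p->s3 s5-q->s4 s6-p->s5 s6-q->s6

Because acceptance depends on a position counted from the end, the machine has to buffer the most recent 2 symbols. Make each state the string of the last up-to-2 symbols read; on input `x` shift the window left and append `x`. Accept when the buffered window has length 2 and begins with `p`.
With 7 states:
        p   q  
>  s0   s1  s2 
   s1   s3  s4 
   s2   s5  s6 
 * s3   s3  s4 
 * s4   s5  s6 
   s5   s3  s4 
   s6   s5  s6 
(> = start, * = accepting)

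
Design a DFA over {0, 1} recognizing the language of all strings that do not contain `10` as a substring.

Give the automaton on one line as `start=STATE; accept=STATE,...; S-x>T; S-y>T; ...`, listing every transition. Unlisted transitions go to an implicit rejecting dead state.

start=A; accept=A,B; A-0>A; A-1>B; B-0>C; B-1>B; C-0>C; C-1>C

Track partial matches of the forbidden pattern `10`. State C is a dead state reached once `10` has occurred; every other state accepts. A means no part of `10` is currently matched.
With 3 states:
       0  1 
>* A   A  B 
 * B   C  B 
   C   C  C 
(> = start, * = accepting)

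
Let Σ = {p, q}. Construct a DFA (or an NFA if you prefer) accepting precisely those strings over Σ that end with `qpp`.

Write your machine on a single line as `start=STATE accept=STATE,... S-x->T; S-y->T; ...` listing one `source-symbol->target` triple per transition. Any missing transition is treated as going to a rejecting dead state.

start=s0; accept=s3; s0-p->s0; s0-q->s1; s1-p->s2; s1-q->s1; s2-p->s3; s2-q->s1; s3-p->s0; s3-q->s1

Remember how much of `qpp` the current input suffix matches. State s0 means no match yet; s1 means the last symbol is `q`; s2 means the last 2 symbols are `qp`; s3 means the last 3 symbols are `qpp`. Only s3 accepts. On a mismatch, fall back to the longest proper suffix that is still a prefix of `qpp`.
A 4-state machine:
        p   q  
>  s0   s0  s1 
   s1   s2  s1 
   s2   s3  s1 
 * s3   s0  s1 
(> = start, * = accepting)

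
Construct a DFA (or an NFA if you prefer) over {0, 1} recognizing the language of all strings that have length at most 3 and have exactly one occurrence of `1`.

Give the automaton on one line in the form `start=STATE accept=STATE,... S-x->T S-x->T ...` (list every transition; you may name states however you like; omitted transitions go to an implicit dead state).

start=s0 accept=s2,s4,s6 s0-0->s1 s0-1->s2 s1-0->s3 s1-1->s4 s2-0->s4 s2-1->s5 s3-0->s5 s3-1->s6 s4-0->s6 s4-1->s5 s5-0->s5 s5-1->s5 s6-0->s5 s6-1->s5

Handle the two conditions separately and then intersect. One (5 states) tracks the input length, saturating at 4; the other (3 states) tracks the count of `1`s, saturating at 2. Each combined state is a pair, one component from each; accept when both components accept. Minimizing collapses redundant product states.
With 7 states:
        0   1  
>  s0   s1  s2 
   s1   s3  s4 
 * s2   s4  s5 
   s3   s5  s6 
 * s4   s6  s5 
   s5   s5  s5 
 * s6   s5  s5 
(> = start, * = accepting)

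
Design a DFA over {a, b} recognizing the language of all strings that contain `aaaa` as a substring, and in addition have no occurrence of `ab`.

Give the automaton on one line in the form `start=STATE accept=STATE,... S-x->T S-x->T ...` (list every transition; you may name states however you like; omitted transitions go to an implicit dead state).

Handle the two conditions separately and then intersect. The first has 5 states tracking whether and how much of `aaaa` has been seen; the second has 3 states tracking partial matches of the forbidden pattern `ab`. A product state is a pair (one from each), accepting exactly when both do. After merging equivalent states the machine shrinks.
6 states suffice.
        a   b  
>  s0   s1  s0 
   s1   s2  s3 
   s2   s4  s3 
   s3   s3  s3 
   s4   s5  s3 
 * s5   s5  s3 
(> = start, * = accepting)

start=s0 accept=s5 s0-a->s1 s0-b->s0 s1-a->s2 s1-b->s3 s2-a->s4 s2-b->s3 s3-a->s3 s3-b->s3 s4-a->s5 s4-b->s3 s5-a->s5 s5-b->s3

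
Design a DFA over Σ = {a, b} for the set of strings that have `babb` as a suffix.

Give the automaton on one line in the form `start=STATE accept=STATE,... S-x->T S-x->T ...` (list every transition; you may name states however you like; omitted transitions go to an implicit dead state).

Remember how much of `babb` the current input suffix matches. State q0 means no match yet; q1 means the last symbol is `b`; q2 means the last 2 symbols are `ba`; q3 means the last 3 symbols are `bab`; q4 means the last 4 symbols are `babb`. Only q4 accepts. On a mismatch, fall back to the longest proper suffix that is still a prefix of `babb`.
        a   b  
>  q0   q0  q1 
   q1   q2  q1 
   q2   q0  q3 
   q3   q2  q4 
 * q4   q2  q1 
(> = start, * = accepting)

start=q0 accept=q4 q0-a->q0 q0-b->q1 q1-a->q2 q1-b->q1 q2-a->q0 q2-b->q3 q3-a->q2 q3-b->q4 q4-a->q2 q4-b->q1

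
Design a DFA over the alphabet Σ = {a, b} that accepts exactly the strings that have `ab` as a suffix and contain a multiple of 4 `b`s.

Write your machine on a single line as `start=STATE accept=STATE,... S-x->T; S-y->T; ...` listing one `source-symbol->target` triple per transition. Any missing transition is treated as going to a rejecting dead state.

start=s0; accept=s5; s0-a->s0; s0-b->s1; s1-a->s1; s1-b->s2; s2-a->s2; s2-b->s3; s3-a->s4; s3-b->s0; s4-a->s4; s4-b->s5; s5-a->s0; s5-b->s1

Handle the two conditions separately and then intersect. The first has 3 states tracking how much of the suffix `ab` has currently been matched; the second has 4 states tracking the count of `b`s modulo 4. A product state is a pair (one from each), accepting exactly when both do. Equivalent product states are then merged.
A 6-state machine:
        a   b  
>  s0   s0  s1 
   s1   s1  s2 
   s2   s2  s3 
   s3   s4  s0 
   s4   s4  s5 
 * s5   s0  s1 
(> = start, * = accepting)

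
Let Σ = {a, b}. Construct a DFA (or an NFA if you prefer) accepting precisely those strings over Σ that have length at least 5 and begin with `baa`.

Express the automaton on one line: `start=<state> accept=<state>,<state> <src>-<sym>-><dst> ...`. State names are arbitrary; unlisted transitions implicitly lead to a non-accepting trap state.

Handle the two conditions separately and then intersect. One (7 states) tracks the input length, saturating at 6; the other (5 states) tracks whether the input so far still matches the prefix `baa`. Each combined state is a pair, one component from each; accept when both components accept. Equivalent product states are then merged.
With 7 states:
        a   b  
>  S0   S1  S2 
   S1   S1  S1 
   S2   S3  S1 
   S3   S4  S1 
   S4   S5  S5 
   S5   S6  S6 
 * S6   S6  S6 
(> = start, * = accepting)

start=S0 accept=S6 S0-a->S1 S0-b->S2 S1-a->S1 S1-b->S1 S2-a->S3 S2-b->S1 S3-a->S4 S3-b->S1 S4-a->S5 S4-b->S5 S5-a->S6 S5-b->S6 S6-a->S6 S6-b->S6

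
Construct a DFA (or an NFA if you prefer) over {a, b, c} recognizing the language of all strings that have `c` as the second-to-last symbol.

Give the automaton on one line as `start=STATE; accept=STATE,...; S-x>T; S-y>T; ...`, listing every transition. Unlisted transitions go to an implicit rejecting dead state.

start=s0; accept=s10,s11,s12; s0-a>s1; s0-b>s2; s0-c>s3; s1-a>s4; s1-b>s5; s1-c>s6; s2-a>s7; s2-b>s8; s2-c>s9; s3-a>s10; s3-b>s11; s3-c>s12; s4-a>s4; s4-b>s5; s4-c>s6; s5-a>s7; s5-b>s8; s5-c>s9; s6-a>s10; s6-b>s11; s6-c>s12; s7-a>s4; s7-b>s5; s7-c>s6; s8-a>s7; s8-b>s8; s8-c>s9; s9-a>s10; s9-b>s11; s9-c>s12; s10-a>s4; s10-b>s5; s10-c>s6; s11-a>s7; s11-b>s8; s11-c>s9; s12-a>s10; s12-b>s11; s12-c>s12

Because acceptance depends on a position counted from the end, the machine has to buffer the most recent 2 symbols. Make each state the string of the last up-to-2 symbols read; on input `x` shift the window left and append `x`. Accept when the buffered window has length 2 and begins with `c`.
With 13 states:
          a    b    c  
>  s0     s1   s2   s3 
   s1     s4   s5   s6 
   s2     s7   s8   s9 
   s3    s10  s11  s12 
   s4     s4   s5   s6 
   s5     s7   s8   s9 
   s6    s10  s11  s12 
   s7     s4   s5   s6 
   s8     s7   s8   s9 
   s9    s10  s11  s12 
 * s10    s4   s5   s6 
 * s11    s7   s8   s9 
 * s12   s10  s11  s12 
(> = start, * = accepting)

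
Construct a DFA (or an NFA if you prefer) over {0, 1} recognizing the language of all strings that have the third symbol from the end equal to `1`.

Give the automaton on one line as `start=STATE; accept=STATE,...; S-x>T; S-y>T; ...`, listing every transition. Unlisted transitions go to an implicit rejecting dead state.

Because acceptance depends on a position counted from the end, the machine has to buffer the most recent 3 symbols. Make each state the string of the last up-to-3 symbols read; on input `x` shift the window left and append `x`. Accept when the buffered window has length 3 and begins with `1`.
          0    1  
>  q0     q1   q2 
   q1     q3   q4 
   q2     q5   q6 
   q3     q7   q8 
   q4     q9  q10 
   q5    q11  q12 
   q6    q13  q14 
   q7     q7   q8 
   q8     q9  q10 
   q9    q11  q12 
   q10   q13  q14 
 * q11    q7   q8 
 * q12    q9  q10 
 * q13   q11  q12 
 * q14   q13  q14 
(> = start, * = accepting)

start=q0; accept=q11,q12,q13,q14; q0-0>q1; q0-1>q2; q1-0>q3; q1-1>q4; q2-0>q5; q2-1>q6; q3-0>q7; q3-1>q8; q4-0>q9; q4-1>q10; q5-0>q11; q5-1>q12; q6-0>q13; q6-1>q14; q7-0>q7; q7-1>q8; q8-0>q9; q8-1>q10; q9-0>q11; q9-1>q12; q10-0>q13; q10-1>q14; q11-0>q7; q11-1>q8; q12-0>q9; q12-1>q10; q13-0>q11; q13-1>q12; q14-0>q13; q14-1>q14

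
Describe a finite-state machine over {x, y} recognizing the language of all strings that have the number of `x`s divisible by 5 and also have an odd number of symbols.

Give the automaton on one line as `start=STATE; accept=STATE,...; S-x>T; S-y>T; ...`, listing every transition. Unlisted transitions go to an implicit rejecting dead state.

start=S0; accept=S2; S0-x>S1; S0-y>S2; S1-x>S3; S1-y>S4; S2-x>S4; S2-y>S0; S3-x>S5; S3-y>S6; S4-x>S6; S4-y>S1; S5-x>S7; S5-y>S8; S6-x>S8; S6-y>S3; S7-x>S2; S7-y>S9; S8-x>S9; S8-y>S5; S9-x>S0; S9-y>S7

Handle the two conditions separately and then intersect. The first has 5 states tracking the count of `x`s modulo 5; the second has 2 states tracking the input length modulo 2. A product state is a pair (one from each), accepting exactly when both do.
10 states suffice.
        x   y  
>  S0   S1  S2 
   S1   S3  S4 
 * S2   S4  S0 
   S3   S5  S6 
   S4   S6  S1 
   S5   S7  S8 
   S6   S8  S3 
   S7   S2  S9 
   S8   S9  S5 
   S9   S0  S7 
(> = start, * = accepting)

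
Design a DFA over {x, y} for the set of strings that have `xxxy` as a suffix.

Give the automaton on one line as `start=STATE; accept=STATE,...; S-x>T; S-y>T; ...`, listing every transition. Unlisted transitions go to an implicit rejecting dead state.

Remember how much of `xxxy` the current input suffix matches. State q0 means no match yet; q1 means the last symbol is `x`; q2 means the last 2 symbols are `xx`; q3 means the last 3 symbols are `xxx`; q4 means the last 4 symbols are `xxxy`. Only q4 accepts. On a mismatch, fall back to the longest proper suffix that is still a prefix of `xxxy`.
A 5-state machine:
        x   y  
>  q0   q1  q0 
   q1   q2  q0 
   q2   q3  q0 
   q3   q3  q4 
 * q4   q1  q0 
(> = start, * = accepting)

start=q0; accept=q4; q0-x>q1; q0-y>q0; q1-x>q2; q1-y>q0; q2-x>q3; q2-y>q0; q3-x>q3; q3-y>q4; q4-x>q1; q4-y>q0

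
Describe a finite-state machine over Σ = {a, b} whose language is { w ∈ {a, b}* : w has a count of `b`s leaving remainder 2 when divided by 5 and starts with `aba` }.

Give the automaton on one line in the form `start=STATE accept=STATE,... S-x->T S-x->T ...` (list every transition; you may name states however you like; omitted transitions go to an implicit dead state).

Build one automaton per condition and run them in lockstep. The first has 5 states tracking the count of `b`s modulo 5; the second has 5 states tracking whether the input so far still matches the prefix `aba`. A product state is a pair (one from each), accepting exactly when both do. After merging equivalent states the machine shrinks.
A 9-state machine:
        a   b  
>  s0   s1  s2 
   s1   s2  s3 
   s2   s2  s2 
   s3   s4  s2 
   s4   s4  s5 
 * s5   s5  s6 
   s6   s6  s7 
   s7   s7  s8 
   s8   s8  s4 
(> = start, * = accepting)

start=s0 accept=s5 s0-a->s1 s0-b->s2 s1-a->s2 s1-b->s3 s2-a->s2 s2-b->s2 s3-a->s4 s3-b->s2 s4-a->s4 s4-b->s5 s5-a->s5 s5-b->s6 s6-a->s6 s6-b->s7 s7-a->s7 s7-b->s8 s8-a->s8 s8-b->s4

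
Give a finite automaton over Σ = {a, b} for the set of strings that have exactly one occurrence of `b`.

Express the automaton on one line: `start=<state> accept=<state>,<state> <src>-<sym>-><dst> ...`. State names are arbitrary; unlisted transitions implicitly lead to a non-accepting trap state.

start=q0 accept=q1 q0-a->q0 q0-b->q1 q1-a->q1 q1-b->q2 q2-a->q2 q2-b->q2

Count `b`s, saturating at 2: state q0 means no `b` yet, q1 means one `b` seen, q2 means more than one. Each `b` increments (capped at q2); other symbols loop. Accept from {q1}.
        a   b  
>  q0   q0  q1 
 * q1   q1  q2 
   q2   q2  q2 
(> = start, * = accepting)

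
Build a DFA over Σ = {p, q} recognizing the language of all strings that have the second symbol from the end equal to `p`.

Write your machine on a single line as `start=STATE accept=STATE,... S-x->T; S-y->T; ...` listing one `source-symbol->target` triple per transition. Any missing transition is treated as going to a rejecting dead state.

Because acceptance depends on a position counted from the end, the machine has to buffer the most recent 2 symbols. Make each state the string of the last up-to-2 symbols read; on input `x` shift the window left and append `x`. Accept when the buffered window has length 2 and begins with `p`.
With 7 states:
        p   q  
>  S0   S1  S2 
   S1   S3  S4 
   S2   S5  S6 
 * S3   S3  S4 
 * S4   S5  S6 
   S5   S3  S4 
   S6   S5  S6 
(> = start, * = accepting)

start=S0; accept=S3,S4; S0-p->S1; S0-q->S2; S1-p->S3; S1-q->S4; S2-p->S5; S2-q->S6; S3-p->S3; S3-q->S4; S4-p->S5; S4-q->S6; S5-p->S3; S5-q->S4; S6-p->S5; S6-q->S6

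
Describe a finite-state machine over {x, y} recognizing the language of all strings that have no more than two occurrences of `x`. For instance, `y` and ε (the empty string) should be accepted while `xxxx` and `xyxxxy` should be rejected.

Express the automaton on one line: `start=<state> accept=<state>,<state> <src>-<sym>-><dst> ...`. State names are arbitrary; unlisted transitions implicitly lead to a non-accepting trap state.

start=q0 accept=q0,q1,q2 q0-x->q1 q0-y->q0 q1-x->q2 q1-y->q1 q2-x->q3 q2-y->q2 q3-x->q3 q3-y->q3

Count `x`s, saturating at 3: states q0 through q2 mean 0 through 2 `x`s seen; q3 means more than 2. Each `x` increments (capped at q3); other symbols loop. Accept from {q0, q1, q2}.
4 states suffice.
        x   y  
>* q0   q1  q0 
 * q1   q2  q1 
 * q2   q3  q2 
   q3   q3  q3 
(> = start, * = accepting)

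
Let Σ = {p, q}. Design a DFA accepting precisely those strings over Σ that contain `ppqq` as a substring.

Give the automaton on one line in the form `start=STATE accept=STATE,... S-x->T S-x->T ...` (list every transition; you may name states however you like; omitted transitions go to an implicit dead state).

Track how much of `ppqq` has been matched so far: state s0 is no progress, s4 is the absorbing accept state reached once `ppqq` has occurred. Intermediate states record partial matches; on a mismatch, fall back to the longest reusable overlap.
        p   q  
>  s0   s1  s0 
   s1   s2  s0 
   s2   s2  s3 
   s3   s1  s4 
 * s4   s4  s4 
(> = start, * = accepting)

start=s0 accept=s4 s0-p->s1 s0-q->s0 s1-p->s2 s1-q->s0 s2-p->s2 s2-q->s3 s3-p->s1 s3-q->s4 s4-p->s4 s4-q->s4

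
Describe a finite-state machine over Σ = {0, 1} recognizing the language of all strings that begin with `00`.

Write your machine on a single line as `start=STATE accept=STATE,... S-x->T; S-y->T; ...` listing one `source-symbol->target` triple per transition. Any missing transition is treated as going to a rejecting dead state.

start=S0; accept=S2; S0-0->S1; S0-1->S3; S1-0->S2; S1-1->S3; S2-0->S2; S2-1->S2; S3-0->S3; S3-1->S3

Check the first 2 symbols one by one: S0 through S1 record how many have matched `00` so far; any wrong symbol goes to the dead state S3. After all 2 match we enter the accepting sink S2.
        0   1  
>  S0   S1  S3 
   S1   S2  S3 
 * S2   S2  S2 
   S3   S3  S3 
(> = start, * = accepting)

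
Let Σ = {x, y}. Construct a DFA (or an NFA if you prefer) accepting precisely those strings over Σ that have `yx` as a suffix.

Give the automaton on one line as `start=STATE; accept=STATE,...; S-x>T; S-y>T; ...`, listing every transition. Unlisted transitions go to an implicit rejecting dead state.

Remember how much of `yx` the current input suffix matches. State A means no match yet; B means the last symbol is `y`; C means the last 2 symbols are `yx`. Only C accepts. On a mismatch, fall back to the longest proper suffix that is still a prefix of `yx`.
With 3 states:
       x  y 
>  A   A  B 
   B   C  B 
 * C   A  B 
(> = start, * = accepting)

start=A; accept=C; A-x>A; A-y>B; B-x>C; B-y>B; C-x>A; C-y>B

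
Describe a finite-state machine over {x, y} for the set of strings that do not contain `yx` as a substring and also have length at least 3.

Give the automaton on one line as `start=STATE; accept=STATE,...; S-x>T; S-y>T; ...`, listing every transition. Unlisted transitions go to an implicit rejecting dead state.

start=q0; accept=q6,q7; q0-x>q1; q0-y>q2; q1-x>q3; q1-y>q4; q2-x>q5; q2-y>q4; q3-x>q6; q3-y>q7; q4-x>q5; q4-y>q7; q5-x>q5; q5-y>q5; q6-x>q6; q6-y>q7; q7-x>q5; q7-y>q7

Handle the two conditions separately and then intersect. One (3 states) tracks partial matches of the forbidden pattern `yx`; the other (5 states) tracks the input length, saturating at 4. Each combined state is a pair, one component from each; accept when both components accept. After merging equivalent states the machine shrinks.
8 states suffice.
        x   y  
>  q0   q1  q2 
   q1   q3  q4 
   q2   q5  q4 
   q3   q6  q7 
   q4   q5  q7 
   q5   q5  q5 
 * q6   q6  q7 
 * q7   q5  q7 
(> = start, * = accepting)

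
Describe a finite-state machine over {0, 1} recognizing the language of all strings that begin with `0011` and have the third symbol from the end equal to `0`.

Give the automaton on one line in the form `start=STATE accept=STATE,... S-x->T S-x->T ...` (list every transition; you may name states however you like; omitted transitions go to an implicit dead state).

start=q0 accept=q5,q10,q11,q12 q0-0->q1 q0-1->q2 q1-0->q3 q1-1->q2 q2-0->q2 q2-1->q2 q3-0->q2 q3-1->q4 q4-0->q2 q4-1->q5 q5-0->q6 q5-1->q7 q6-0->q8 q6-1->q9 q7-0->q6 q7-1->q7 q8-0->q10 q8-1->q11 q9-0->q12 q9-1->q5 q10-0->q10 q10-1->q11 q11-0->q12 q11-1->q5 q12-0->q8 q12-1->q9

Run two small machines in parallel and take their product. One (6 states) tracks whether the input so far still matches the prefix `0011`; the other (15 states) tracks the last 3 symbols read. Each combined state is a pair, one component from each; accept when both components accept. Minimizing collapses redundant product states.
          0    1  
>  q0     q1   q2 
   q1     q3   q2 
   q2     q2   q2 
   q3     q2   q4 
   q4     q2   q5 
 * q5     q6   q7 
   q6     q8   q9 
   q7     q6   q7 
   q8    q10  q11 
   q9    q12   q5 
 * q10   q10  q11 
 * q11   q12   q5 
 * q12    q8   q9 
(> = start, * = accepting)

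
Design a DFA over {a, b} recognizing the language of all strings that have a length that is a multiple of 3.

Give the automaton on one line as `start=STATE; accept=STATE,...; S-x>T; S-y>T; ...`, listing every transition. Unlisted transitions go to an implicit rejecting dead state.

Count input length modulo 3: every symbol advances one step around the cycle s0 → s1 → s2 → s0. Accept at s0.
A 3-state machine:
        a   b  
>* s0   s1  s1 
   s1   s2  s2 
   s2   s0  s0 
(> = start, * = accepting)

start=s0; accept=s0; s0-a>s1; s0-b>s1; s1-a>s2; s1-b>s2; s2-a>s0; s2-b>s0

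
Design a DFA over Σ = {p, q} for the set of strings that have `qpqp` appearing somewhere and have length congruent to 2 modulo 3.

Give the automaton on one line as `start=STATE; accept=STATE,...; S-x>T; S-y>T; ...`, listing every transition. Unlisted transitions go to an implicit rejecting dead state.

Build one automaton per condition and run them in lockstep. One (5 states) tracks whether and how much of `qpqp` has been seen; the other (3 states) tracks the input length modulo 3. Each combined state is a pair, one component from each; accept when both components accept.
15 states suffice.
          p    q  
>  S0     S1   S2 
   S1     S3   S4 
   S2     S5   S4 
   S3     S0   S6 
   S4     S7   S6 
   S5     S0   S8 
   S6     S9   S2 
   S7     S1  S10 
   S8    S11   S2 
   S9     S3  S12 
   S10   S13   S4 
   S11   S13  S13 
   S12   S14   S6 
 * S13   S14  S14 
   S14   S11  S11 
(> = start, * = accepting)

start=S0; accept=S13; S0-p>S1; S0-q>S2; S1-p>S3; S1-q>S4; S2-p>S5; S2-q>S4; S3-p>S0; S3-q>S6; S4-p>S7; S4-q>S6; S5-p>S0; S5-q>S8; S6-p>S9; S6-q>S2; S7-p>S1; S7-q>S10; S8-p>S11; S8-q>S2; S9-p>S3; S9-q>S12; S10-p>S13; S10-q>S4; S11-p>S13; S11-q>S13; S12-p>S14; S12-q>S6; S13-p>S14; S13-q>S14; S14-p>S11; S14-q>S11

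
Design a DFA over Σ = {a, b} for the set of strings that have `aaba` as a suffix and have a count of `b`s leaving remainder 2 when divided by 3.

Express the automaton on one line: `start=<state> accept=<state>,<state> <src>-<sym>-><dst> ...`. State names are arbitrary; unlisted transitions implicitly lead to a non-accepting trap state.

start=q0 accept=q12 q0-a->q1 q0-b->q2 q1-a->q3 q1-b->q2 q2-a->q4 q2-b->q5 q3-a->q3 q3-b->q6 q4-a->q7 q4-b->q5 q5-a->q8 q5-b->q0 q6-a->q9 q6-b->q5 q7-a->q7 q7-b->q10 q8-a->q11 q8-b->q0 q9-a->q7 q9-b->q5 q10-a->q12 q10-b->q0 q11-a->q11 q11-b->q13 q12-a->q11 q12-b->q0 q13-a->q14 q13-b->q2 q14-a->q3 q14-b->q2

Build one automaton per condition and run them in lockstep. The first has 5 states tracking how much of the suffix `aaba` has currently been matched; the second has 3 states tracking the count of `b`s modulo 3. A product state is a pair (one from each), accepting exactly when both do.
A 15-state machine:
          a    b  
>  q0     q1   q2 
   q1     q3   q2 
   q2     q4   q5 
   q3     q3   q6 
   q4     q7   q5 
   q5     q8   q0 
   q6     q9   q5 
   q7     q7  q10 
   q8    q11   q0 
   q9     q7   q5 
   q10   q12   q0 
   q11   q11  q13 
 * q12   q11   q0 
   q13   q14   q2 
   q14    q3   q2 
(> = start, * = accepting)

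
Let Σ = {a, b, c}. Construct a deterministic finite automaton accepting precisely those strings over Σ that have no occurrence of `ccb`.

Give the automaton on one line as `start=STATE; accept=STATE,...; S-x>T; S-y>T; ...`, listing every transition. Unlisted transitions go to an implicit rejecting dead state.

Track partial matches of the forbidden pattern `ccb`. State S3 is a dead state reached once `ccb` has occurred; every other state accepts. S0 means no part of `ccb` is currently matched.
With 4 states:
        a   b   c  
>* S0   S0  S0  S1 
 * S1   S0  S0  S2 
 * S2   S0  S3  S2 
   S3   S3  S3  S3 
(> = start, * = accepting)

start=S0; accept=S0,S1,S2; S0-a>S0; S0-b>S0; S0-c>S1; S1-a>S0; S1-b>S0; S1-c>S2; S2-a>S0; S2-b>S3; S2-c>S2; S3-a>S3; S3-b>S3; S3-c>S3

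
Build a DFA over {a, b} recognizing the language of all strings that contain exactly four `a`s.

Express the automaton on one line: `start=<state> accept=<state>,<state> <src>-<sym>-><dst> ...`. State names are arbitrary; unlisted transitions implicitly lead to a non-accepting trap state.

Only the number of `a`s matters, and only up to 5. Make a chain q0 → q1 → q2 → q3 → q4 → q5 advanced by each `a` (with q5 absorbing); every other symbol self-loops. The accepting set is {q4}.
6 states suffice.
        a   b  
>  q0   q1  q0 
   q1   q2  q1 
   q2   q3  q2 
   q3   q4  q3 
 * q4   q5  q4 
   q5   q5  q5 
(> = start, * = accepting)

start=q0 accept=q4 q0-a->q1 q0-b->q0 q1-a->q2 q1-b->q1 q2-a->q3 q2-b->q2 q3-a->q4 q3-b->q3 q4-a->q5 q4-b->q4 q5-a->q5 q5-b->q5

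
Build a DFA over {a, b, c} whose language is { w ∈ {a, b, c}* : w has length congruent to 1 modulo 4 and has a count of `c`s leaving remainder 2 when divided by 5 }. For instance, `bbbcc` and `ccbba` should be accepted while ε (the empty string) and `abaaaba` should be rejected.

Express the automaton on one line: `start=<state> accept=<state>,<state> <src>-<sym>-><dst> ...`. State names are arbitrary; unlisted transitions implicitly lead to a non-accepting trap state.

start=S0 accept=S14 S0-a->S1 S0-b->S1 S0-c->S2 S1-a->S3 S1-b->S3 S1-c->S4 S2-a->S4 S2-b->S4 S2-c->S5 S3-a->S6 S3-b->S6 S3-c->S7 S4-a->S7 S4-b->S7 S4-c->S8 S5-a->S8 S5-b->S8 S5-c->S9 S6-a->S0 S6-b->S0 S6-c->S10 S7-a->S10 S7-b->S10 S7-c->S11 S8-a->S11 S8-b->S11 S8-c->S12 S9-a->S12 S9-b->S12 S9-c->S13 S10-a->S2 S10-b->S2 S10-c->S14 S11-a->S14 S11-b->S14 S11-c->S15 S12-a->S15 S12-b->S15 S12-c->S16 S13-a->S16 S13-b->S16 S13-c->S1 S14-a->S5 S14-b->S5 S14-c->S17 S15-a->S17 S15-b->S17 S15-c->S18 S16-a->S18 S16-b->S18 S16-c->S3 S17-a->S9 S17-b->S9 S17-c->S19 S18-a->S19 S18-b->S19 S18-c->S6 S19-a->S13 S19-b->S13 S19-c->S0

Handle the two conditions separately and then intersect. One (4 states) tracks the input length modulo 4; the other (5 states) tracks the count of `c`s modulo 5. Each combined state is a pair, one component from each; accept when both components accept.
20 states suffice.
          a    b    c  
>  S0     S1   S1   S2 
   S1     S3   S3   S4 
   S2     S4   S4   S5 
   S3     S6   S6   S7 
   S4     S7   S7   S8 
   S5     S8   S8   S9 
   S6     S0   S0  S10 
   S7    S10  S10  S11 
   S8    S11  S11  S12 
   S9    S12  S12  S13 
   S10    S2   S2  S14 
   S11   S14  S14  S15 
   S12   S15  S15  S16 
   S13   S16  S16   S1 
 * S14    S5   S5  S17 
   S15   S17  S17  S18 
   S16   S18  S18   S3 
   S17    S9   S9  S19 
   S18   S19  S19   S6 
   S19   S13  S13   S0 
(> = start, * = accepting)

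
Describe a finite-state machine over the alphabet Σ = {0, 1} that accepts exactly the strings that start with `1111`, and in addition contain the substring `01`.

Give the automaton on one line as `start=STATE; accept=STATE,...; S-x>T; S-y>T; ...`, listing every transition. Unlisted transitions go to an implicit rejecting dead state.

Run two small machines in parallel and take their product. One (6 states) tracks whether the input so far still matches the prefix `1111`; the other (3 states) tracks whether and how much of `01` has been seen. Each combined state is a pair, one component from each; accept when both components accept. After merging equivalent states the machine shrinks.
An 8-state machine:
        0   1  
>  s0   s1  s2 
   s1   s1  s1 
   s2   s1  s3 
   s3   s1  s4 
   s4   s1  s5 
   s5   s6  s5 
   s6   s6  s7 
 * s7   s7  s7 
(> = start, * = accepting)

start=s0; accept=s7; s0-0>s1; s0-1>s2; s1-0>s1; s1-1>s1; s2-0>s1; s2-1>s3; s3-0>s1; s3-1>s4; s4-0>s1; s4-1>s5; s5-0>s6; s5-1>s5; s6-0>s6; s6-1>s7; s7-0>s7; s7-1>s7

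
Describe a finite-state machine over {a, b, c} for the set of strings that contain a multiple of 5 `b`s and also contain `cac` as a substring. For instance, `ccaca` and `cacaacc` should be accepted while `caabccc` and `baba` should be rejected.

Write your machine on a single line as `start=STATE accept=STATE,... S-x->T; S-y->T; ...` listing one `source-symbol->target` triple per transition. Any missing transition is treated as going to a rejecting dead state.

start=q0; accept=q9; q0-a->q0; q0-b->q1; q0-c->q2; q1-a->q1; q1-b->q3; q1-c->q4; q2-a->q5; q2-b->q1; q2-c->q2; q3-a->q3; q3-b->q6; q3-c->q7; q4-a->q8; q4-b->q3; q4-c->q4; q5-a->q0; q5-b->q1; q5-c->q9; q6-a->q6; q6-b->q10; q6-c->q11; q7-a->q12; q7-b->q6; q7-c->q7; q8-a->q1; q8-b->q3; q8-c->q13; q9-a->q9; q9-b->q13; q9-c->q9; q10-a->q10; q10-b->q0; q10-c->q14; q11-a->q15; q11-b->q10; q11-c->q11; q12-a->q3; q12-b->q6; q12-c->q16; q13-a->q13; q13-b->q16; q13-c->q13; q14-a->q17; q14-b->q0; q14-c->q14; q15-a->q6; q15-b->q10; q15-c->q18; q16-a->q16; q16-b->q18; q16-c->q16; q17-a->q10; q17-b->q0; q17-c->q19; q18-a->q18; q18-b->q19; q18-c->q18; q19-a->q19; q19-b->q9; q19-c->q19

Handle the two conditions separately and then intersect. One (5 states) tracks the count of `b`s modulo 5; the other (4 states) tracks whether and how much of `cac` has been seen. Each combined state is a pair, one component from each; accept when both components accept.
A 20-state machine:
          a    b    c  
>  q0     q0   q1   q2 
   q1     q1   q3   q4 
   q2     q5   q1   q2 
   q3     q3   q6   q7 
   q4     q8   q3   q4 
   q5     q0   q1   q9 
   q6     q6  q10  q11 
   q7    q12   q6   q7 
   q8     q1   q3  q13 
 * q9     q9  q13   q9 
   q10   q10   q0  q14 
   q11   q15  q10  q11 
   q12    q3   q6  q16 
   q13   q13  q16  q13 
   q14   q17   q0  q14 
   q15    q6  q10  q18 
   q16   q16  q18  q16 
   q17   q10   q0  q19 
   q18   q18  q19  q18 
   q19   q19   q9  q19 
(> = start, * = accepting)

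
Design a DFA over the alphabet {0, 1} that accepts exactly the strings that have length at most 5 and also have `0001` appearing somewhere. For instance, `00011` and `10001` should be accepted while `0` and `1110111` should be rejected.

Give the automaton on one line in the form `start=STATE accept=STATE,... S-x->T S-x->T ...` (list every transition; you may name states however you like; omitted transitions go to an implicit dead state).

Handle the two conditions separately and then intersect. One (7 states) tracks the input length, saturating at 6; the other (5 states) tracks whether and how much of `0001` has been seen. Each combined state is a pair, one component from each; accept when both components accept. Minimizing collapses redundant product states.
11 states suffice.
          0    1  
>  S0     S1   S2 
   S1     S3   S4 
   S2     S5   S4 
   S3     S6   S4 
   S4     S4   S4 
   S5     S7   S4 
   S6     S8   S9 
   S7     S8   S4 
   S8     S4  S10 
 * S9    S10  S10 
 * S10    S4   S4 
(> = start, * = accepting)

start=S0 accept=S9,S10 S0-0->S1 S0-1->S2 S1-0->S3 S1-1->S4 S2-0->S5 S2-1->S4 S3-0->S6 S3-1->S4 S4-0->S4 S4-1->S4 S5-0->S7 S5-1->S4 S6-0->S8 S6-1->S9 S7-0->S8 S7-1->S4 S8-0->S4 S8-1->S10 S9-0->S10 S9-1->S10 S10-0->S4 S10-1->S4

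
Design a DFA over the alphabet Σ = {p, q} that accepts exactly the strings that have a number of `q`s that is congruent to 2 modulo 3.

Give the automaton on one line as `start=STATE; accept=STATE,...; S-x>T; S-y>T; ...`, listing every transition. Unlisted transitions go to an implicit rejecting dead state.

start=S0; accept=S2; S0-p>S0; S0-q>S1; S1-p>S1; S1-q>S2; S2-p>S2; S2-q>S0

The only thing that matters is how many `q`s have appeared, reduced mod 3. Use one state per residue: S0 for 0, …, S2 for 2. Reading `q` moves to the next residue; anything else stays put. S2 is accepting.
3 states suffice.
        p   q  
>  S0   S0  S1 
   S1   S1  S2 
 * S2   S2  S0 
(> = start, * = accepting)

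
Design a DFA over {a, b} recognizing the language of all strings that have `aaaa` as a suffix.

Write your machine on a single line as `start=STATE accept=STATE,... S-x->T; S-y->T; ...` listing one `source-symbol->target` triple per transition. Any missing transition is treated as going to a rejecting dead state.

Let each state record the length of the longest suffix of the input read so far that is also a prefix of `aaaa`. s1 means the last symbol is `a`; s2 means the last 2 symbols are `aa`; s3 means the last 3 symbols are `aaa`; s4 means the last 4 symbols are `aaaa`. Accept only at s4, where the string currently ends in `aaaa`.
A 5-state machine:
        a   b  
>  s0   s1  s0 
   s1   s2  s0 
   s2   s3  s0 
   s3   s4  s0 
 * s4   s4  s0 
(> = start, * = accepting)

start=s0; accept=s4; s0-a->s1; s0-b->s0; s1-a->s2; s1-b->s0; s2-a->s3; s2-b->s0; s3-a->s4; s3-b->s0; s4-a->s4; s4-b->s0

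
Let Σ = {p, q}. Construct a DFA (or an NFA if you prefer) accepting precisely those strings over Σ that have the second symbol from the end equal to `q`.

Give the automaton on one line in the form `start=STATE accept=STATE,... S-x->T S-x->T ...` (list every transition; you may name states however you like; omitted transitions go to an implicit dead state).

Because acceptance depends on a position counted from the end, the machine has to buffer the most recent 2 symbols. Make each state the string of the last up-to-2 symbols read; on input `x` shift the window left and append `x`. Accept when the buffered window has length 2 and begins with `q`.
With 7 states:
       p  q 
>  A   B  C 
   B   D  E 
   C   F  G 
   D   D  E 
   E   F  G 
 * F   D  E 
 * G   F  G 
(> = start, * = accepting)

start=A accept=F,G A-p->B A-q->C B-p->D B-q->E C-p->F C-q->G D-p->D D-q->E E-p->F E-q->G F-p->D F-q->E G-p->F G-q->G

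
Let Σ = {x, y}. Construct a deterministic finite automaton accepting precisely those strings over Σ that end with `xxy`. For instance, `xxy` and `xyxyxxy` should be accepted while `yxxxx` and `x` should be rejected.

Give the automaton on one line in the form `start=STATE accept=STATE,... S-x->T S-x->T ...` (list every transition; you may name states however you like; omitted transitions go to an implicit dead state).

start=q0 accept=q3 q0-x->q1 q0-y->q0 q1-x->q2 q1-y->q0 q2-x->q2 q2-y->q3 q3-x->q1 q3-y->q0

Remember how much of `xxy` the current input suffix matches. State q0 means no match yet; q1 means the last symbol is `x`; q2 means the last 2 symbols are `xx`; q3 means the last 3 symbols are `xxy`. Only q3 accepts. On a mismatch, fall back to the longest proper suffix that is still a prefix of `xxy`.
With 4 states:
        x   y  
>  q0   q1  q0 
   q1   q2  q0 
   q2   q2  q3 
 * q3   q1  q0 
(> = start, * = accepting)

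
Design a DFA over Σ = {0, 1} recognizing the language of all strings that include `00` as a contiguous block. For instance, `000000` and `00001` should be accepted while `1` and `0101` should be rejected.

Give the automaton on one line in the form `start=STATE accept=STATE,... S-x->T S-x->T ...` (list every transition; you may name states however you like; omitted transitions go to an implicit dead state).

start=s0 accept=s2 s0-0->s1 s0-1->s0 s1-0->s2 s1-1->s0 s2-0->s2 s2-1->s2

Track how much of `00` has been matched so far: state s0 is no progress, s2 is the absorbing accept state reached once `00` has occurred. Intermediate states record partial matches; on a mismatch, fall back to the longest reusable overlap.
        0   1  
>  s0   s1  s0 
   s1   s2  s0 
 * s2   s2  s2 
(> = start, * = accepting)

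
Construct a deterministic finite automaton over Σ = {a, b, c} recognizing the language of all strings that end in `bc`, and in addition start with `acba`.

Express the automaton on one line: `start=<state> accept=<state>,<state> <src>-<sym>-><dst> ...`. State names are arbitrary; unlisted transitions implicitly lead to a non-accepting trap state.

start=S0 accept=S9 S0-a->S1 S0-b->S2 S0-c->S3 S1-a->S3 S1-b->S2 S1-c->S4 S2-a->S3 S2-b->S2 S2-c->S5 S3-a->S3 S3-b->S2 S3-c->S3 S4-a->S3 S4-b->S6 S4-c->S3 S5-a->S3 S5-b->S2 S5-c->S3 S6-a->S7 S6-b->S2 S6-c->S5 S7-a->S7 S7-b->S8 S7-c->S7 S8-a->S7 S8-b->S8 S8-c->S9 S9-a->S7 S9-b->S8 S9-c->S7

Build one automaton per condition and run them in lockstep. One (3 states) tracks how much of the suffix `bc` has currently been matched; the other (6 states) tracks whether the input so far still matches the prefix `acba`. Each combined state is a pair, one component from each; accept when both components accept.
        a   b   c  
>  S0   S1  S2  S3 
   S1   S3  S2  S4 
   S2   S3  S2  S5 
   S3   S3  S2  S3 
   S4   S3  S6  S3 
   S5   S3  S2  S3 
   S6   S7  S2  S5 
   S7   S7  S8  S7 
   S8   S7  S8  S9 
 * S9   S7  S8  S7 
(> = start, * = accepting)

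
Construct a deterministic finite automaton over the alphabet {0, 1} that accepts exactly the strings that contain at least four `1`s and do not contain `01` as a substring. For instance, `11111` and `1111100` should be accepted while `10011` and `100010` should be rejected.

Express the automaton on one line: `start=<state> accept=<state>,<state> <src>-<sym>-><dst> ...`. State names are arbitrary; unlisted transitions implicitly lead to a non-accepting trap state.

Handle the two conditions separately and then intersect. The first has 6 states tracking the count of `1`s, saturating at 5; the second has 3 states tracking partial matches of the forbidden pattern `01`. A product state is a pair (one from each), accepting exactly when both do. Equivalent product states are then merged.
       0  1 
>  A   B  C 
   B   B  B 
   C   B  D 
   D   B  E 
   E   B  F 
 * F   G  F 
 * G   G  B 
(> = start, * = accepting)

start=A accept=F,G A-0->B A-1->C B-0->B B-1->B C-0->B C-1->D D-0->B D-1->E E-0->B E-1->F F-0->G F-1->F G-0->G G-1->B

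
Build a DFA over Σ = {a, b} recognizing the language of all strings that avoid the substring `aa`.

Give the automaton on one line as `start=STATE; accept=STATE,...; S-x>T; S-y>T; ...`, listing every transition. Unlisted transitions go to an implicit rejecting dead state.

start=S0; accept=S0,S1; S0-a>S1; S0-b>S0; S1-a>S2; S1-b>S0; S2-a>S2; S2-b>S2

This is the complement of 'contains `aa`'. Use the same substring-matching states — S0 through S2 holding how much of `aa` has just been matched — but flip the accepting set: everything except the trap S2 accepts.
        a   b  
>* S0   S1  S0 
 * S1   S2  S0 
   S2   S2  S2 
(> = start, * = accepting)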